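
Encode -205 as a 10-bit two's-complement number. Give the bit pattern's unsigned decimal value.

819

205 in 10 bits: 0011001101
Invert: 1100110010
Add 1:  1100110011 = 819
(Check: 2^10 - 205 = 1024 - 205 = 819.)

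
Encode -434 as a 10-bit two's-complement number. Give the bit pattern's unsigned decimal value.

434 in 10 bits: 0110110010
Invert: 1001001101
Add 1:  1001001110 = 590
(Check: 2^10 - 434 = 1024 - 434 = 590.)

590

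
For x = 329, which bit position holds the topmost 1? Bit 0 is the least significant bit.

329 = 101001001
The topmost 1 is at position 8 (since 2^8 = 256 ≤ 329 < 512).

8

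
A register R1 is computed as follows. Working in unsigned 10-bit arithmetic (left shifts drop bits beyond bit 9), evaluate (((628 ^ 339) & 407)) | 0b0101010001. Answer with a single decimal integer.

343

628 = 1001110100
339 = 0101010011
→ ^ → 1100100111 = 807
407 = 0110010111
→ & → 0100000111 = 263
0b0101010001 = 0101010001
→ | → 0101010111 = 343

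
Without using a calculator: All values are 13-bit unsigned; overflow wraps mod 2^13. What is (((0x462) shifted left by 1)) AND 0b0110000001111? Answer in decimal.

2052

0x462 = 0010001100010
→ shifted left by 1 (mod 2^13) → 0100011000100 = 2244
0b0110000001111 = 0110000001111
→ AND → 0100000000100 = 2052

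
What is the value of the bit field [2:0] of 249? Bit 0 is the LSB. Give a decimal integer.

v = 11111001
Shift right by 0: 11111001
Mask low 3 bits: 001 = 1

1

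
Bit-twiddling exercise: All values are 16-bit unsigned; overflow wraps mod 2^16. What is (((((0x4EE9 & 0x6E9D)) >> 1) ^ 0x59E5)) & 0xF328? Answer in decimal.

0x4EE9 = 0100111011101001
0x6E9D = 0110111010011101
→ & → 0100111010001001 = 20105
→ >> 1 → 0010011101000100 = 10052
0x59E5 = 0101100111100101
→ ^ → 0111111010100001 = 32417
0xF328 = 1111001100101000
→ & → 0111001000100000 = 29216

29216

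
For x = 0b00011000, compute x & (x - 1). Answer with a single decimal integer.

x = 11000 = 24
x - 1 = 10111
AND   = 10000 = 16
(x & (x - 1) clears the lowest set bit of x.)

16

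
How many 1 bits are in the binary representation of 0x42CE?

0x42CE = 100001011001110
Count the 1s: 1 + 1 + 1 + 1 + 1 + 1 + 1 = 7

7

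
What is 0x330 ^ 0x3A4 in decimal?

0x330 = 1100110000
0x3A4 = 1110100100
XOR → 0010010100 = 148

148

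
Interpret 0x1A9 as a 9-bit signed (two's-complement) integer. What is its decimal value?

pattern = 110101001 (MSB is 1 ⇒ negative)
Invert: 001010110, add 1 → 001010111 = 87, so the value is -87.
(Equivalently: 425 - 2^9 = 425 - 512 = -87.)

-87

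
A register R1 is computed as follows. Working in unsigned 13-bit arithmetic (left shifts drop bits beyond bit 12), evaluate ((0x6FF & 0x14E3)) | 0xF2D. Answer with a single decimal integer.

4079

0x6FF = 0011011111111
0x14E3 = 1010011100011
→ & → 0010011100011 = 1251
0xF2D = 0111100101101
→ | → 0111111101111 = 4079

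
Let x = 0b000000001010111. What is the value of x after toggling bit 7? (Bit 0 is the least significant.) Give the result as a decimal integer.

x = 000000001010111
bit 7 is currently 0; toggle it via x ^ (1 << 7) = x ^ 128
→ 000000011010111 = 215

215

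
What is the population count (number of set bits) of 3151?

7

3151 = 110001001111
Count the 1s: 1 + 1 + 1 + 1 + 1 + 1 + 1 = 7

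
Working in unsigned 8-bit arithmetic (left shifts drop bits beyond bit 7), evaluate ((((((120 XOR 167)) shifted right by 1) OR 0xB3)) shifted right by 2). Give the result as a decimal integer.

120 = 01111000
167 = 10100111
→ XOR → 11011111 = 223
→ shifted right by 1 → 01101111 = 111
0xB3 = 10110011
→ OR → 11111111 = 255
→ shifted right by 2 → 00111111 = 63

63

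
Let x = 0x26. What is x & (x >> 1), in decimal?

2

x = 100110 = 38
x>>1 = 010011
AND  = 000010 = 2
(x & (x >> 1) has a 1 wherever x has two consecutive 1 bits.)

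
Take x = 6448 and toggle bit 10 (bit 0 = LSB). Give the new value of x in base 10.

x = 1100100110000
bit 10 is currently 0; toggle it via x ^ (1 << 10) = x ^ 1024
→ 1110100110000 = 7472

7472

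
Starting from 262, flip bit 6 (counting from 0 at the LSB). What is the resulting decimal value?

x = 100000110
bit 6 is currently 0; toggle it via x ^ (1 << 6) = x ^ 64
→ 101000110 = 326

326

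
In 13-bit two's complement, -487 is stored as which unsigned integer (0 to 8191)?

487 in 13 bits: 0000111100111
Invert: 1111000011000
Add 1:  1111000011001 = 7705
(Check: 2^13 - 487 = 8192 - 487 = 7705.)

7705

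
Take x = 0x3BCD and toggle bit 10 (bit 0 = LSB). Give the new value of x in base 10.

16333

x = 011101111001101
bit 10 is currently 0; toggle it via x ^ (1 << 10) = x ^ 1024
→ 011111111001101 = 16333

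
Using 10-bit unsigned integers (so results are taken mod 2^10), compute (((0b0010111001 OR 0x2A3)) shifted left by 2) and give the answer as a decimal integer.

0b0010111001 = 0010111001
0x2A3 = 1010100011
→ OR → 1010111011 = 699
→ shifted left by 2 (mod 2^10) → 1011101100 = 748

748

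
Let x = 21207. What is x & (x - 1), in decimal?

21206

x = 101001011010111 = 21207
x - 1 = 101001011010110
AND   = 101001011010110 = 21206
(x & (x - 1) clears the lowest set bit of x.)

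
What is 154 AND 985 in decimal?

154 = 0010011010
985 = 1111011001
AND → 0010011000 = 152

152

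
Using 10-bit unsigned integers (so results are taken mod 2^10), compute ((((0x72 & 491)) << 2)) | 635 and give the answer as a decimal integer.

0x72 = 0001110010
491 = 0111101011
→ & → 0001100010 = 98
→ << 2 (mod 2^10) → 0110001000 = 392
635 = 1001111011
→ | → 1111111011 = 1019

1019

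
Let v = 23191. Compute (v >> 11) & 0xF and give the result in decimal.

v = 101101010010111
Shift right by 11: 1011
Mask low 4 bits: 1011 = 11

11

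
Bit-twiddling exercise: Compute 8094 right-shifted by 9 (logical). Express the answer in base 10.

8094 = 1111110011110
shift right by 9 → 0000000001111 = 15
(equivalently, floor(8094 / 512))

15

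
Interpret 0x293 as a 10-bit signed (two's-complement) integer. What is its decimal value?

pattern = 1010010011 (MSB is 1 ⇒ negative)
Invert: 0101101100, add 1 → 0101101101 = 365, so the value is -365.
(Equivalently: 659 - 2^10 = 659 - 1024 = -365.)

-365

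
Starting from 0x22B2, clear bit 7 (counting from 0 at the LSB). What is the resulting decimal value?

8754

x = 10001010110010
bit 7 is currently 1; clear it via x & ~(1 << 7) = x & ~128
→ 10001000110010 = 8754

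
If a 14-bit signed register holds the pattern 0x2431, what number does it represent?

pattern = 10010000110001 (MSB is 1 ⇒ negative)
Invert: 01101111001110, add 1 → 01101111001111 = 7119, so the value is -7119.
(Equivalently: 9265 - 2^14 = 9265 - 16384 = -7119.)

-7119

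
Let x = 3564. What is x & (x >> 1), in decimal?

1252

x = 110111101100 = 3564
x>>1 = 011011110110
AND  = 010011100100 = 1252
(x & (x >> 1) has a 1 wherever x has two consecutive 1 bits.)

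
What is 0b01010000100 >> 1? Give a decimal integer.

322

x = 1010000100
shift right by 1 → 0101000010 = 322
(equivalently, floor(644 / 2))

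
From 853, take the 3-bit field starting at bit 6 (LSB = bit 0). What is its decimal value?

v = 1101010101
Shift right by 6: 1101
Mask low 3 bits: 101 = 5

5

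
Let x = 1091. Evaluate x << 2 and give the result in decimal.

1091 = 0010001000011
shift left by 2 → 1000100001100 = 4364
(equivalently, 1091 × 2^2 = 1091 × 4)

4364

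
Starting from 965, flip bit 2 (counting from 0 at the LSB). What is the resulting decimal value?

x = 001111000101
bit 2 is currently 1; toggle it via x ^ (1 << 2) = x ^ 4
→ 001111000001 = 961

961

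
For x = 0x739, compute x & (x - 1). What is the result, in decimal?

1848

x = 11100111001 = 1849
x - 1 = 11100111000
AND   = 11100111000 = 1848
(x & (x - 1) clears the lowest set bit of x.)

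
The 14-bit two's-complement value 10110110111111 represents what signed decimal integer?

pattern = 10110110111111 (MSB is 1 ⇒ negative)
Invert: 01001001000000, add 1 → 01001001000001 = 4673, so the value is -4673.
(Equivalently: 11711 - 2^14 = 11711 - 16384 = -4673.)

-4673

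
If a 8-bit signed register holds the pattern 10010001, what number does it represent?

-111

pattern = 10010001 (MSB is 1 ⇒ negative)
Invert: 01101110, add 1 → 01101111 = 111, so the value is -111.
(Equivalently: 145 - 2^8 = 145 - 256 = -111.)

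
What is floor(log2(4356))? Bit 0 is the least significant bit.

4356 = 1000100000100
The topmost 1 is at position 12 (since 2^12 = 4096 ≤ 4356 < 8192).

12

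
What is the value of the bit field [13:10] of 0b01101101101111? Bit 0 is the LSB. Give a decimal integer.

6

v = 01101101101111
Shift right by 10: 0110
Mask low 4 bits: 0110 = 6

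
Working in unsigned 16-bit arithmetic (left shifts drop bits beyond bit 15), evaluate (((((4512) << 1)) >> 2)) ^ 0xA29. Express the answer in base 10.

4512 = 0001000110100000
→ << 1 (mod 2^16) → 0010001101000000 = 9024
→ >> 2 → 0000100011010000 = 2256
0xA29 = 0000101000101001
→ ^ → 0000001011111001 = 761

761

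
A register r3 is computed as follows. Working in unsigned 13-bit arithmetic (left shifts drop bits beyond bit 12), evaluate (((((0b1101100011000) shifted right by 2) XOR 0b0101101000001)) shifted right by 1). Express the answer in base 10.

0b1101100011000 = 1101100011000
→ shifted right by 2 → 0011011000110 = 1734
0b0101101000001 = 0101101000001
→ XOR → 0110110000111 = 3463
→ shifted right by 1 → 0011011000011 = 1731

1731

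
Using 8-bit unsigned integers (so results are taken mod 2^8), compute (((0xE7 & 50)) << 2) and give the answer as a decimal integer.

0xE7 = 11100111
50 = 00110010
→ & → 00100010 = 34
→ << 2 (mod 2^8) → 10001000 = 136

136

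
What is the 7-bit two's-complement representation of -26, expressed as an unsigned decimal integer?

102

26 in 7 bits: 0011010
Invert: 1100101
Add 1:  1100110 = 102
(Check: 2^7 - 26 = 128 - 26 = 102.)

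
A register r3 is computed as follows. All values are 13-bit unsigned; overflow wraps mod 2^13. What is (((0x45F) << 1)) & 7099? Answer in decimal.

2234

0x45F = 0010001011111
→ << 1 (mod 2^13) → 0100010111110 = 2238
7099 = 1101110111011
→ & → 0100010111010 = 2234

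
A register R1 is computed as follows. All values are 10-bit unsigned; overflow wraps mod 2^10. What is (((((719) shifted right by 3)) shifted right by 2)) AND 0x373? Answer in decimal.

719 = 1011001111
→ shifted right by 3 → 0001011001 = 89
→ shifted right by 2 → 0000010110 = 22
0x373 = 1101110011
→ AND → 0000010010 = 18

18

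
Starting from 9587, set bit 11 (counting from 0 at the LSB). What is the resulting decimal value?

11635

x = 10010101110011
bit 11 is currently 0; set it via x | (1 << 11) = x | 2048
→ 10110101110011 = 11635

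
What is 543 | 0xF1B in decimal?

543 = 001000011111
0xF1B = 111100011011
 OR → 111100011111 = 3871

3871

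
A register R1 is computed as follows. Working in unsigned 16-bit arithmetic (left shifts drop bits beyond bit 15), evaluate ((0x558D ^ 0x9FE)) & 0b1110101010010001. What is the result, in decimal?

18449

0x558D = 0101010110001101
0x9FE = 0000100111111110
→ ^ → 0101110001110011 = 23667
0b1110101010010001 = 1110101010010001
→ & → 0100100000010001 = 18449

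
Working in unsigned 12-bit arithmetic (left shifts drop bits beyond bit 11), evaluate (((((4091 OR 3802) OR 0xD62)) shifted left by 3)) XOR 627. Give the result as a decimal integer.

3499

4091 = 111111111011
3802 = 111011011010
→ OR → 111111111011 = 4091
0xD62 = 110101100010
→ OR → 111111111011 = 4091
→ shifted left by 3 (mod 2^12) → 111111011000 = 4056
627 = 001001110011
→ XOR → 110110101011 = 3499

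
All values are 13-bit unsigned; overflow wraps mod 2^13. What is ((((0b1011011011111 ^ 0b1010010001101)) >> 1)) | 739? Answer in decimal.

0b1011011011111 = 1011011011111
0b1010010001101 = 1010010001101
→ ^ → 0001001010010 = 594
→ >> 1 → 0000100101001 = 297
739 = 0001011100011
→ | → 0001111101011 = 1003

1003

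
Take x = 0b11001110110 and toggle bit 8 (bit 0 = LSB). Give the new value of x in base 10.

x = 11001110110
bit 8 is currently 0; toggle it via x ^ (1 << 8) = x ^ 256
→ 11101110110 = 1910

1910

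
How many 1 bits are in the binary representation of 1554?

1554 = 11000010010
Count the 1s: 1 + 1 + 1 + 1 = 4

4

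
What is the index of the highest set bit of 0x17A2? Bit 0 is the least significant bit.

0x17A2 = 1011110100010
The topmost 1 is at position 12 (since 2^12 = 4096 ≤ 6050 < 8192).

12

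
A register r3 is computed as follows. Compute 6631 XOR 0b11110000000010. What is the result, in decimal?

6631 = 01100111100111
b = 11110000000010
XOR → 10010111100101 = 9701

9701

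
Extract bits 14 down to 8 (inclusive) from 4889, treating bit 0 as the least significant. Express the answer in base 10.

v = 001001100011001
Shift right by 8: 0010011
Mask low 7 bits: 0010011 = 19

19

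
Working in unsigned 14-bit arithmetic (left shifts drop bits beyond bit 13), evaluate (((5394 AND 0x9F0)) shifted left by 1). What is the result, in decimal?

544

5394 = 01010100010010
0x9F0 = 00100111110000
→ AND → 00000100010000 = 272
→ shifted left by 1 (mod 2^14) → 00001000100000 = 544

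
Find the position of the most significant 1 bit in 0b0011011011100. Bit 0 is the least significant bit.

0b0011011011100 = 11011011100
The topmost 1 is at position 10 (since 2^10 = 1024 ≤ 1756 < 2048).

10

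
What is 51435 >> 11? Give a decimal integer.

51435 = 1100100011101011
shift right by 11 → 0000000000011001 = 25
(equivalently, floor(51435 / 2048))

25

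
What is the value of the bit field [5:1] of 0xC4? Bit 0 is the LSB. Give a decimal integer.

2

v = 11000100
Shift right by 1: 1100010
Mask low 5 bits: 00010 = 2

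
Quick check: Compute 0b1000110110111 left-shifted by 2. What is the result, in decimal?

18140

x = 001000110110111
shift left by 2 → 100011011011100 = 18140
(equivalently, 4535 × 2^2 = 4535 × 4)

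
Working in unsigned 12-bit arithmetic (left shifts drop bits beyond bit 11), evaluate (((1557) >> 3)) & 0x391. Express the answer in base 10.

1557 = 011000010101
→ >> 3 → 000011000010 = 194
0x391 = 001110010001
→ & → 000010000000 = 128

128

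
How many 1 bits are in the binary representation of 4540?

4540 = 1000110111100
Count the 1s: 1 + 1 + 1 + 1 + 1 + 1 + 1 = 7

7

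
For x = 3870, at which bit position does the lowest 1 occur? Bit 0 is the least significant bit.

3870 = 111100011110
Trailing zeros: 1, so the lowest set bit is bit 1 (value 2).

1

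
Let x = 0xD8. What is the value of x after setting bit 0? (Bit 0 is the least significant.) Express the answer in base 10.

217

x = 011011000
bit 0 is currently 0; set it via x | (1 << 0) = x | 1
→ 011011001 = 217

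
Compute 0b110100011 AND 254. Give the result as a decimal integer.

162

a = 110100011
254 = 011111110
AND → 010100010 = 162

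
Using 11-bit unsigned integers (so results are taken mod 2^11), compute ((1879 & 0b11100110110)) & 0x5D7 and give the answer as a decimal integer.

1879 = 11101010111
0b11100110110 = 11100110110
→ & → 11100010110 = 1814
0x5D7 = 10111010111
→ & → 10100010110 = 1302

1302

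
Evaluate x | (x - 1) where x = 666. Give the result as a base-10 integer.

667

x = 1010011010 = 666
x - 1 = 1010011001
OR    = 1010011011 = 667
(x | (x - 1) sets all bits below the lowest set bit.)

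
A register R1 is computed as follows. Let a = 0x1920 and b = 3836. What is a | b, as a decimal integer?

0x1920 = 1100100100000
3836 = 0111011111100
 OR → 1111111111100 = 8188

8188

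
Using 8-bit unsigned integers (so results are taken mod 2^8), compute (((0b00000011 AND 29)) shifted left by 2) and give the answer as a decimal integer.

0b00000011 = 00000011
29 = 00011101
→ AND → 00000001 = 1
→ shifted left by 2 (mod 2^8) → 00000100 = 4

4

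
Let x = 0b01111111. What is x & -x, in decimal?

x = 1111111 = 127
-x (two's complement) = …0000001
AND   = 0000001 = 1
(x & -x isolates the lowest set bit of x.)

1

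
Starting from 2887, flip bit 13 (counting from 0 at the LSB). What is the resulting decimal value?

11079

x = 000101101000111
bit 13 is currently 0; toggle it via x ^ (1 << 13) = x ^ 8192
→ 010101101000111 = 11079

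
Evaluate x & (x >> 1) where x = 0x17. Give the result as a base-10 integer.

3

x = 10111 = 23
x>>1 = 01011
AND  = 00011 = 3
(x & (x >> 1) has a 1 wherever x has two consecutive 1 bits.)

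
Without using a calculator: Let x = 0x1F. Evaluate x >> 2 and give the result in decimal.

0x1F = 11111
shift right by 2 → 00111 = 7
(equivalently, floor(31 / 4))

7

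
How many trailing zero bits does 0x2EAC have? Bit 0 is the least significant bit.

0x2EAC = 10111010101100
Trailing zeros: 2, so the lowest set bit is bit 2 (value 4).

2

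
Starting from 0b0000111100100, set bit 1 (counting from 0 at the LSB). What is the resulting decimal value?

486

x = 0000111100100
bit 1 is currently 0; set it via x | (1 << 1) = x | 2
→ 0000111100110 = 486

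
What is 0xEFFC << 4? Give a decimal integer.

0xEFFC = 00001110111111111100
shift left by 4 → 11101111111111000000 = 982976
(equivalently, 61436 × 2^4 = 61436 × 16)

982976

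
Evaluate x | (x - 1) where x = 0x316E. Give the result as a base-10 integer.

x = 11000101101110 = 12654
x - 1 = 11000101101101
OR    = 11000101101111 = 12655
(x | (x - 1) sets all bits below the lowest set bit.)

12655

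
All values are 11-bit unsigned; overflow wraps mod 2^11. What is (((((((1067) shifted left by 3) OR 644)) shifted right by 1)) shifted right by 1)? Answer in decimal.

247

1067 = 10000101011
→ shifted left by 3 (mod 2^11) → 00101011000 = 344
644 = 01010000100
→ OR → 01111011100 = 988
→ shifted right by 1 → 00111101110 = 494
→ shifted right by 1 → 00011110111 = 247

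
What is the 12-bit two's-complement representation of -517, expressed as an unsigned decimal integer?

517 in 12 bits: 001000000101
Invert: 110111111010
Add 1:  110111111011 = 3579
(Check: 2^12 - 517 = 4096 - 517 = 3579.)

3579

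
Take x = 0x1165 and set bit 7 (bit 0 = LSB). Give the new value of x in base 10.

x = 1000101100101
bit 7 is currently 0; set it via x | (1 << 7) = x | 128
→ 1000111100101 = 4581

4581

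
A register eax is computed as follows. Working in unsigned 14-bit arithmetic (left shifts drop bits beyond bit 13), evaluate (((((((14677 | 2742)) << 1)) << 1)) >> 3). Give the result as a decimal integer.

14677 = 11100101010101
2742 = 00101010110110
→ | → 11101111110111 = 15351
→ << 1 (mod 2^14) → 11011111101110 = 14318
→ << 1 (mod 2^14) → 10111111011100 = 12252
→ >> 3 → 00010111111011 = 1531

1531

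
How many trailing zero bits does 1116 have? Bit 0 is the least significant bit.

1116 = 10001011100
Trailing zeros: 2, so the lowest set bit is bit 2 (value 4).

2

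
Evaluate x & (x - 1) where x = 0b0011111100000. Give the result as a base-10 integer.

1984

x = 11111100000 = 2016
x - 1 = 11111011111
AND   = 11111000000 = 1984
(x & (x - 1) clears the lowest set bit of x.)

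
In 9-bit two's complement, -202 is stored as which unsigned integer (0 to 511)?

202 in 9 bits: 011001010
Invert: 100110101
Add 1:  100110110 = 310
(Check: 2^9 - 202 = 512 - 202 = 310.)

310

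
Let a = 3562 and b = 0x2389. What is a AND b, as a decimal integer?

392

3562 = 00110111101010
0x2389 = 10001110001001
AND → 00000110001000 = 392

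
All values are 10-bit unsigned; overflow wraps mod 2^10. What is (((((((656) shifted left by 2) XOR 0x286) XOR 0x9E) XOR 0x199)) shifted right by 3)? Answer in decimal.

656 = 1010010000
→ shifted left by 2 (mod 2^10) → 1001000000 = 576
0x286 = 1010000110
→ XOR → 0011000110 = 198
0x9E = 0010011110
→ XOR → 0001011000 = 88
0x199 = 0110011001
→ XOR → 0111000001 = 449
→ shifted right by 3 → 0000111000 = 56

56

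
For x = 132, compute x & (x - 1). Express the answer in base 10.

x = 10000100 = 132
x - 1 = 10000011
AND   = 10000000 = 128
(x & (x - 1) clears the lowest set bit of x.)

128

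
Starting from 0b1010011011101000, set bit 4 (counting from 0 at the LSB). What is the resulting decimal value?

x = 1010011011101000
bit 4 is currently 0; set it via x | (1 << 4) = x | 16
→ 1010011011111000 = 42744

42744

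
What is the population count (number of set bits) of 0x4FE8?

9

0x4FE8 = 100111111101000
Count the 1s: 1 + 1 + 1 + 1 + 1 + 1 + 1 + 1 + 1 = 9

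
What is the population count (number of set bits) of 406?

406 = 110010110
Count the 1s: 1 + 1 + 1 + 1 + 1 = 5

5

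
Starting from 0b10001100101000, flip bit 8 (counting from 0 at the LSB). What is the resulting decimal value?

8744

x = 10001100101000
bit 8 is currently 1; toggle it via x ^ (1 << 8) = x ^ 256
→ 10001000101000 = 8744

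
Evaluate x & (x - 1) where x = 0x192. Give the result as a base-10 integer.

400

x = 110010010 = 402
x - 1 = 110010001
AND   = 110010000 = 400
(x & (x - 1) clears the lowest set bit of x.)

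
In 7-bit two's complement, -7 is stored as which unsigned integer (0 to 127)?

121

7 in 7 bits: 0000111
Invert: 1111000
Add 1:  1111001 = 121
(Check: 2^7 - 7 = 128 - 7 = 121.)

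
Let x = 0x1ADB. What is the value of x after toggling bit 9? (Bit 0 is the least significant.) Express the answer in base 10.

x = 01101011011011
bit 9 is currently 1; toggle it via x ^ (1 << 9) = x ^ 512
→ 01100011011011 = 6363

6363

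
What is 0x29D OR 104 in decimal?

765

0x29D = 1010011101
104 = 0001101000
 OR → 1011111101 = 765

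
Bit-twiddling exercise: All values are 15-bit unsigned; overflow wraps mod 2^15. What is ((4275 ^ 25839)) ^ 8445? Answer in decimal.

4275 = 001000010110011
25839 = 110010011101111
→ ^ → 111010001011100 = 29788
8445 = 010000011111101
→ ^ → 101010010100001 = 21665

21665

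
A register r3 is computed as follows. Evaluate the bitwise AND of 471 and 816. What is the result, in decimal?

471 = 0111010111
816 = 1100110000
AND → 0100010000 = 272

272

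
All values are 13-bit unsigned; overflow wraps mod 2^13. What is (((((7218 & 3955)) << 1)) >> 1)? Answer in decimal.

7218 = 1110000110010
3955 = 0111101110011
→ & → 0110000110010 = 3122
→ << 1 (mod 2^13) → 1100001100100 = 6244
→ >> 1 → 0110000110010 = 3122

3122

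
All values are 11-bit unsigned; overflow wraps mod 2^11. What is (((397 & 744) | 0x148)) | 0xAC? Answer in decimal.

397 = 00110001101
744 = 01011101000
→ & → 00010001000 = 136
0x148 = 00101001000
→ | → 00111001000 = 456
0xAC = 00010101100
→ | → 00111101100 = 492

492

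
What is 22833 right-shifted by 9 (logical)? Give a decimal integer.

44

22833 = 101100100110001
shift right by 9 → 000000000101100 = 44
(equivalently, floor(22833 / 512))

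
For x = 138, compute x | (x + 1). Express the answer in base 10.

x = 10001010 = 138
x + 1 = 10001011
OR    = 10001011 = 139
(x | (x + 1) sets the lowest cleared bit.)

139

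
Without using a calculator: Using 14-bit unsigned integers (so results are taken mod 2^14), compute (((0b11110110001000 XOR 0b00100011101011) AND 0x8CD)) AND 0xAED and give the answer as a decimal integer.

0b11110110001000 = 11110110001000
0b00100011101011 = 00100011101011
→ XOR → 11010101100011 = 13667
0x8CD = 00100011001101
→ AND → 00000001000001 = 65
0xAED = 00101011101101
→ AND → 00000001000001 = 65

65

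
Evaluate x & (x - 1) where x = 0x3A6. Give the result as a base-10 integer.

x = 1110100110 = 934
x - 1 = 1110100101
AND   = 1110100100 = 932
(x & (x - 1) clears the lowest set bit of x.)

932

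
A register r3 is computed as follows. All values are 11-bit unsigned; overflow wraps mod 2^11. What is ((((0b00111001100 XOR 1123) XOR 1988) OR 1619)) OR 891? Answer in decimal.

0b00111001100 = 00111001100
1123 = 10001100011
→ XOR → 10110101111 = 1455
1988 = 11111000100
→ XOR → 01001101011 = 619
1619 = 11001010011
→ OR → 11001111011 = 1659
891 = 01101111011
→ OR → 11101111011 = 1915

1915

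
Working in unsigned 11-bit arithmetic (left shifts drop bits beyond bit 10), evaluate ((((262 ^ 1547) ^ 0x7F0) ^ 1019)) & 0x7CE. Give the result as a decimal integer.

774

262 = 00100000110
1547 = 11000001011
→ ^ → 11100001101 = 1805
0x7F0 = 11111110000
→ ^ → 00011111101 = 253
1019 = 01111111011
→ ^ → 01100000110 = 774
0x7CE = 11111001110
→ & → 01100000110 = 774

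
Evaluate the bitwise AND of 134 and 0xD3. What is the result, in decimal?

130

134 = 10000110
0xD3 = 11010011
AND → 10000010 = 130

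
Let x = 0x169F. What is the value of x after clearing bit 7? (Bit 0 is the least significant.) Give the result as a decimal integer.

5663

x = 1011010011111
bit 7 is currently 1; clear it via x & ~(1 << 7) = x & ~128
→ 1011000011111 = 5663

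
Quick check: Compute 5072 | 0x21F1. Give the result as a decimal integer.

5072 = 01001111010000
0x21F1 = 10000111110001
 OR → 11001111110001 = 13297

13297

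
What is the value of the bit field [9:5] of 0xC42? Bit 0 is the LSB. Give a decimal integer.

2

v = 0110001000010
Shift right by 5: 01100010
Mask low 5 bits: 00010 = 2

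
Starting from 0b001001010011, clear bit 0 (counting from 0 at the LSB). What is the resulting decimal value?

x = 001001010011
bit 0 is currently 1; clear it via x & ~(1 << 0) = x & ~1
→ 001001010010 = 594

594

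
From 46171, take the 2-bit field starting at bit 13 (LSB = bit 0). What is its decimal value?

v = 1011010001011011
Shift right by 13: 101
Mask low 2 bits: 01 = 1

1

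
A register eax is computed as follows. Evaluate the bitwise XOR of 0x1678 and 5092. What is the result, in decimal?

0x1678 = 1011001111000
5092 = 1001111100100
XOR → 0010110011100 = 1436

1436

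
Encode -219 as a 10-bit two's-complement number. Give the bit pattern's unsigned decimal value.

219 in 10 bits: 0011011011
Invert: 1100100100
Add 1:  1100100101 = 805
(Check: 2^10 - 219 = 1024 - 219 = 805.)

805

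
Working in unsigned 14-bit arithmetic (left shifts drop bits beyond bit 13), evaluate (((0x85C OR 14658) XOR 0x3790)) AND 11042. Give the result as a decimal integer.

0x85C = 00100001011100
14658 = 11100101000010
→ OR → 11100101011110 = 14686
0x3790 = 11011110010000
→ XOR → 00111011001110 = 3790
11042 = 10101100100010
→ AND → 00101000000010 = 2562

2562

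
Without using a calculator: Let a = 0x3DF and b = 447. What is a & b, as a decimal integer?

415

0x3DF = 1111011111
447 = 0110111111
AND → 0110011111 = 415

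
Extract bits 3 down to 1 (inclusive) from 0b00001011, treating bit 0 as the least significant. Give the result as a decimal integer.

v = 00001011
Shift right by 1: 0000101
Mask low 3 bits: 101 = 5

5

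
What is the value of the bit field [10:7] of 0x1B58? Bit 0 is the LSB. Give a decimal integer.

6

v = 1101101011000
Shift right by 7: 110110
Mask low 4 bits: 0110 = 6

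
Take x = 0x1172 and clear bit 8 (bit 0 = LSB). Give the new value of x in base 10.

x = 1000101110010
bit 8 is currently 1; clear it via x & ~(1 << 8) = x & ~256
→ 1000001110010 = 4210

4210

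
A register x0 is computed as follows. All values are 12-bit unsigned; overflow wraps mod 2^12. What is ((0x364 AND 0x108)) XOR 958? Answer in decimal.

0x364 = 001101100100
0x108 = 000100001000
→ AND → 000100000000 = 256
958 = 001110111110
→ XOR → 001010111110 = 702

702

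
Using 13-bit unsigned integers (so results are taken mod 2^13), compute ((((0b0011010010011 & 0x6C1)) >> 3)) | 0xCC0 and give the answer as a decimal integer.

0b0011010010011 = 0011010010011
0x6C1 = 0011011000001
→ & → 0011010000001 = 1665
→ >> 3 → 0000011010000 = 208
0xCC0 = 0110011000000
→ | → 0110011010000 = 3280

3280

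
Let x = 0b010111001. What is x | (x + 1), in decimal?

x = 10111001 = 185
x + 1 = 10111010
OR    = 10111011 = 187
(x | (x + 1) sets the lowest cleared bit.)

187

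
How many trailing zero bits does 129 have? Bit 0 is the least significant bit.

0

129 = 10000001
Trailing zeros: 0, so the lowest set bit is bit 0 (value 1).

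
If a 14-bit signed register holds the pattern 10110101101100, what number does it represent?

pattern = 10110101101100 (MSB is 1 ⇒ negative)
Invert: 01001010010011, add 1 → 01001010010100 = 4756, so the value is -4756.
(Equivalently: 11628 - 2^14 = 11628 - 16384 = -4756.)

-4756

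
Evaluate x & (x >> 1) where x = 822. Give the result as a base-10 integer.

x = 1100110110 = 822
x>>1 = 0110011011
AND  = 0100010010 = 274
(x & (x >> 1) has a 1 wherever x has two consecutive 1 bits.)

274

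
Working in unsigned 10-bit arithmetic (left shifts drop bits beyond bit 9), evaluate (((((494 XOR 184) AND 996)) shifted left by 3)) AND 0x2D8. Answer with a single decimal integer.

494 = 0111101110
184 = 0010111000
→ XOR → 0101010110 = 342
996 = 1111100100
→ AND → 0101000100 = 324
→ shifted left by 3 (mod 2^10) → 1000100000 = 544
0x2D8 = 1011011000
→ AND → 1000000000 = 512

512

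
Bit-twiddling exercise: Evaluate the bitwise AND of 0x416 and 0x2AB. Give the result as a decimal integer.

2

0x416 = 10000010110
0x2AB = 01010101011
AND → 00000000010 = 2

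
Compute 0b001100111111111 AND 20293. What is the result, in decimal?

a = 001100111111111
20293 = 100111101000101
AND → 000100101000101 = 2373

2373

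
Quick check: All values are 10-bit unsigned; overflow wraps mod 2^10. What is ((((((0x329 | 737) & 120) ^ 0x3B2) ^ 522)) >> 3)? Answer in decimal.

0x329 = 1100101001
737 = 1011100001
→ | → 1111101001 = 1001
120 = 0001111000
→ & → 0001101000 = 104
0x3B2 = 1110110010
→ ^ → 1111011010 = 986
522 = 1000001010
→ ^ → 0111010000 = 464
→ >> 3 → 0000111010 = 58

58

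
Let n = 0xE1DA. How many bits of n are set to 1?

0xE1DA = 1110000111011010
Count the 1s: 1 + 1 + 1 + 1 + 1 + 1 + 1 + 1 + 1 = 9

9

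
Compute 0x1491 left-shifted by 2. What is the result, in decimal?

21060

0x1491 = 001010010010001
shift left by 2 → 101001001000100 = 21060
(equivalently, 5265 × 2^2 = 5265 × 4)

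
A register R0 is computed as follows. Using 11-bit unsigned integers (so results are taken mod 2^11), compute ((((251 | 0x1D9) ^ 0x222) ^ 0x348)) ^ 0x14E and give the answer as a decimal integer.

479

251 = 00011111011
0x1D9 = 00111011001
→ | → 00111111011 = 507
0x222 = 01000100010
→ ^ → 01111011001 = 985
0x348 = 01101001000
→ ^ → 00010010001 = 145
0x14E = 00101001110
→ ^ → 00111011111 = 479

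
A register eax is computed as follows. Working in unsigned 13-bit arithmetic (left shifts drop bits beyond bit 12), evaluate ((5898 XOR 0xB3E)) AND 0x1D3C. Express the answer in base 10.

7220

5898 = 1011100001010
0xB3E = 0101100111110
→ XOR → 1110000110100 = 7220
0x1D3C = 1110100111100
→ AND → 1110000110100 = 7220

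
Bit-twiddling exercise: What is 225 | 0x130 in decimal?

497

225 = 011100001
0x130 = 100110000
 OR → 111110001 = 497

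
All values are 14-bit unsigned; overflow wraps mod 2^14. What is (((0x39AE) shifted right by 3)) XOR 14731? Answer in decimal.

16062

0x39AE = 11100110101110
→ shifted right by 3 → 00011100110101 = 1845
14731 = 11100110001011
→ XOR → 11111010111110 = 16062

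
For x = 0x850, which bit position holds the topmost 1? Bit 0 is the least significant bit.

0x850 = 100001010000
The topmost 1 is at position 11 (since 2^11 = 2048 ≤ 2128 < 4096).

11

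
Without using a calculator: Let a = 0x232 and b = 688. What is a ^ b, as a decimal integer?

0x232 = 1000110010
688 = 1010110000
XOR → 0010000010 = 130

130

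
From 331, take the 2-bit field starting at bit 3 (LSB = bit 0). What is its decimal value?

1

v = 00101001011
Shift right by 3: 00101001
Mask low 2 bits: 01 = 1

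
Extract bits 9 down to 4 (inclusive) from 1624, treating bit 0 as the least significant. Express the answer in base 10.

37

v = 011001011000
Shift right by 4: 01100101
Mask low 6 bits: 100101 = 37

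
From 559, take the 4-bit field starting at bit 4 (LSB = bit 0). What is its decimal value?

2

v = 1000101111
Shift right by 4: 100010
Mask low 4 bits: 0010 = 2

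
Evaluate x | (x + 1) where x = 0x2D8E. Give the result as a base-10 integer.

11663

x = 10110110001110 = 11662
x + 1 = 10110110001111
OR    = 10110110001111 = 11663
(x | (x + 1) sets the lowest cleared bit.)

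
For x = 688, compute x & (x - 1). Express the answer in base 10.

672

x = 1010110000 = 688
x - 1 = 1010101111
AND   = 1010100000 = 672
(x & (x - 1) clears the lowest set bit of x.)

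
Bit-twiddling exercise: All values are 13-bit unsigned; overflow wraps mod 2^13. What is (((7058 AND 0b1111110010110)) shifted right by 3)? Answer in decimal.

882

7058 = 1101110010010
0b1111110010110 = 1111110010110
→ AND → 1101110010010 = 7058
→ shifted right by 3 → 0001101110010 = 882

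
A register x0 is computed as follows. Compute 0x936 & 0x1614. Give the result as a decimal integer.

20

0x936 = 0100100110110
0x1614 = 1011000010100
AND → 0000000010100 = 20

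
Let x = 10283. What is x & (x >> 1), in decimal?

1

x = 10100000101011 = 10283
x>>1 = 01010000010101
AND  = 00000000000001 = 1
(x & (x >> 1) has a 1 wherever x has two consecutive 1 bits.)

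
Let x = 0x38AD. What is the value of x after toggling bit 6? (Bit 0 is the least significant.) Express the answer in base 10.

x = 11100010101101
bit 6 is currently 0; toggle it via x ^ (1 << 6) = x ^ 64
→ 11100011101101 = 14573

14573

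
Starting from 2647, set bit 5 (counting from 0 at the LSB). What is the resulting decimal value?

2679

x = 101001010111
bit 5 is currently 0; set it via x | (1 << 5) = x | 32
→ 101001110111 = 2679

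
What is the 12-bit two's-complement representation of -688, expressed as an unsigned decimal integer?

3408

688 in 12 bits: 001010110000
Invert: 110101001111
Add 1:  110101010000 = 3408
(Check: 2^12 - 688 = 4096 - 688 = 3408.)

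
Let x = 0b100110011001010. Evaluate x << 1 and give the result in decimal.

x = 0100110011001010
shift left by 1 → 1001100110010100 = 39316
(equivalently, 19658 × 2^1 = 19658 × 2)

39316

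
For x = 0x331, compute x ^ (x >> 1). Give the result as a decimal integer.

681

x = 1100110001 = 817
x>>1 = 0110011000
XOR  = 1010101001 = 681
(x ^ (x >> 1) gives the standard binary-reflected Gray code of x.)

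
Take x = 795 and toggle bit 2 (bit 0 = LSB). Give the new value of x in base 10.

799

x = 001100011011
bit 2 is currently 0; toggle it via x ^ (1 << 2) = x ^ 4
→ 001100011111 = 799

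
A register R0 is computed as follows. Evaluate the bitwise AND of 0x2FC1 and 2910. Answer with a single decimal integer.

0x2FC1 = 10111111000001
2910 = 00101101011110
AND → 00101101000000 = 2880

2880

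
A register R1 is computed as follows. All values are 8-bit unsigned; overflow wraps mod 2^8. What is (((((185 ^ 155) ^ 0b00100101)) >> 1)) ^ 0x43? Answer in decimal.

64

185 = 10111001
155 = 10011011
→ ^ → 00100010 = 34
0b00100101 = 00100101
→ ^ → 00000111 = 7
→ >> 1 → 00000011 = 3
0x43 = 01000011
→ ^ → 01000000 = 64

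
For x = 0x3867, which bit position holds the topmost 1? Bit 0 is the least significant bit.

0x3867 = 11100001100111
The topmost 1 is at position 13 (since 2^13 = 8192 ≤ 14439 < 16384).

13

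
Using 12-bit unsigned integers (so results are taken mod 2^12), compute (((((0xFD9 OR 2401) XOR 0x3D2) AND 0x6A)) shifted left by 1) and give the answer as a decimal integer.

0xFD9 = 111111011001
2401 = 100101100001
→ OR → 111111111001 = 4089
0x3D2 = 001111010010
→ XOR → 110000101011 = 3115
0x6A = 000001101010
→ AND → 000000101010 = 42
→ shifted left by 1 (mod 2^12) → 000001010100 = 84

84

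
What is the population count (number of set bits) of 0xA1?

3

0xA1 = 10100001
Count the 1s: 1 + 1 + 1 = 3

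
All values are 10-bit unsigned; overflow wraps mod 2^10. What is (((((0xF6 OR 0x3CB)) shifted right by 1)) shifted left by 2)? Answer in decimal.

1020

0xF6 = 0011110110
0x3CB = 1111001011
→ OR → 1111111111 = 1023
→ shifted right by 1 → 0111111111 = 511
→ shifted left by 2 (mod 2^10) → 1111111100 = 1020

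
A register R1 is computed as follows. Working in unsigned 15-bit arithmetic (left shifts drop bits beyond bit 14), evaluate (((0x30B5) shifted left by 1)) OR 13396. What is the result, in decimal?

30078

0x30B5 = 011000010110101
→ shifted left by 1 (mod 2^15) → 110000101101010 = 24938
13396 = 011010001010100
→ OR → 111010101111110 = 30078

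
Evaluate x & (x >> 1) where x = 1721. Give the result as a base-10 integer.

x = 11010111001 = 1721
x>>1 = 01101011100
AND  = 01000011000 = 536
(x & (x >> 1) has a 1 wherever x has two consecutive 1 bits.)

536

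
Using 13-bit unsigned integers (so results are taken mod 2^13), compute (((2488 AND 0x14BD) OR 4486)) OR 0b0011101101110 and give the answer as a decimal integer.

2488 = 0100110111000
0x14BD = 1010010111101
→ AND → 0000010111000 = 184
4486 = 1000110000110
→ OR → 1000110111110 = 4542
0b0011101101110 = 0011101101110
→ OR → 1011111111110 = 6142

6142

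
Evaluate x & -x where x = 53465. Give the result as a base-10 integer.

x = 1101000011011001 = 53465
-x (two's complement) = …0010111100100111
AND   = 0000000000000001 = 1
(x & -x isolates the lowest set bit of x.)

1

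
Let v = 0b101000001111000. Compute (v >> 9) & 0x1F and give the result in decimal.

8

v = 101000001111000
Shift right by 9: 101000
Mask low 5 bits: 01000 = 8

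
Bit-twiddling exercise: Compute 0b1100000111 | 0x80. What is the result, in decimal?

a = 1100000111
0x80 = 0010000000
 OR → 1110000111 = 903

903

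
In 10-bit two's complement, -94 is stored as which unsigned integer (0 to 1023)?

930

94 in 10 bits: 0001011110
Invert: 1110100001
Add 1:  1110100010 = 930
(Check: 2^10 - 94 = 1024 - 94 = 930.)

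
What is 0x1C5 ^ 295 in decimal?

226

0x1C5 = 111000101
295 = 100100111
XOR → 011100010 = 226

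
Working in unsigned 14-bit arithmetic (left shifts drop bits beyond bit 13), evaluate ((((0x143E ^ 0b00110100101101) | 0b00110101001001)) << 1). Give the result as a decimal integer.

0x143E = 01010000111110
0b00110100101101 = 00110100101101
→ ^ → 01100100010011 = 6419
0b00110101001001 = 00110101001001
→ | → 01110101011011 = 7515
→ << 1 (mod 2^14) → 11101010110110 = 15030

15030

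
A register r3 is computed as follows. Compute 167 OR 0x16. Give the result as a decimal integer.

183

167 = 10100111
0x16 = 00010110
 OR → 10110111 = 183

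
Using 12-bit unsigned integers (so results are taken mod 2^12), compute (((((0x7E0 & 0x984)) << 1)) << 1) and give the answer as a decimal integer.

1536

0x7E0 = 011111100000
0x984 = 100110000100
→ & → 000110000000 = 384
→ << 1 (mod 2^12) → 001100000000 = 768
→ << 1 (mod 2^12) → 011000000000 = 1536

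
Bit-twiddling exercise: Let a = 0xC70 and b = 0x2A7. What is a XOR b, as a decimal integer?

0xC70 = 110001110000
0x2A7 = 001010100111
XOR → 111011010111 = 3799

3799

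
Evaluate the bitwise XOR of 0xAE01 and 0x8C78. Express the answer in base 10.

0xAE01 = 1010111000000001
0x8C78 = 1000110001111000
XOR → 0010001001111001 = 8825

8825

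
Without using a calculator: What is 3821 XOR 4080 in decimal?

285

3821 = 111011101101
4080 = 111111110000
XOR → 000100011101 = 285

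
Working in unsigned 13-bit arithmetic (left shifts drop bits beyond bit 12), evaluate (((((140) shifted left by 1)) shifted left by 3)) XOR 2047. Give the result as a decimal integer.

3903

140 = 0000010001100
→ shifted left by 1 (mod 2^13) → 0000100011000 = 280
→ shifted left by 3 (mod 2^13) → 0100011000000 = 2240
2047 = 0011111111111
→ XOR → 0111100111111 = 3903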